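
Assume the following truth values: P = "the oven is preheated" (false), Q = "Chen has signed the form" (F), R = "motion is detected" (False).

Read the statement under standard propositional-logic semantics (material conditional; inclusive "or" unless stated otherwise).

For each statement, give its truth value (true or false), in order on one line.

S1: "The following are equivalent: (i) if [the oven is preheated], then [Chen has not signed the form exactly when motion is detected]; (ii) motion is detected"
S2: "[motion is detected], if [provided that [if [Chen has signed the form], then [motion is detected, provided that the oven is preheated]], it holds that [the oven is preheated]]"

S1 false; S2 true

S1: Parsed as (P -> (~Q <-> R)) <-> R

~Q = ~F = T
~Q <-> R = T <-> F = F
P -> (~Q <-> R) = F -> F = T
(P -> (~Q <-> R)) <-> R = T <-> F = F
So S1 is false.

S2: In symbols: ((Q -> (P -> R)) -> P) -> R

P -> R = F -> F = T
Q -> (P -> R) = F -> T = T
(Q -> (P -> R)) -> P = T -> F = F
((Q -> (P -> R)) -> P) -> R = F -> F = T
So S2 is true.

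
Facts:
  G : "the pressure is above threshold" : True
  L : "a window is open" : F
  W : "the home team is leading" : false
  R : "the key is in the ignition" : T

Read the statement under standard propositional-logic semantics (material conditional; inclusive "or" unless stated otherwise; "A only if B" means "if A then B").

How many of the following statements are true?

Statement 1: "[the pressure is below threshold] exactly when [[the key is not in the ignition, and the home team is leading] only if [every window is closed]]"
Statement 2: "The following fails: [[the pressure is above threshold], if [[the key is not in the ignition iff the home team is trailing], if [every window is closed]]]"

0

Statement 1: Parsed as ~G <-> ((~R & W) -> ~L)

~G = ~T = F
~R = ~T = F
~R & W = F & F = F
~L = ~F = T
(~R & W) -> ~L = F -> T = T
~G <-> ((~R & W) -> ~L) = F <-> T = F
Hence Statement 1 is false.

Statement 2: Parsed as ~((~L -> (~R <-> ~W)) -> G)

~L = ~F = T
~R = ~T = F
~W = ~F = T
~R <-> ~W = F <-> T = F
~L -> (~R <-> ~W) = T -> F = F
(~L -> (~R <-> ~W)) -> G = F -> T = T
~((~L -> (~R <-> ~W)) -> G) = ~T = F
So Statement 2 is false.

True statements: 0 (none).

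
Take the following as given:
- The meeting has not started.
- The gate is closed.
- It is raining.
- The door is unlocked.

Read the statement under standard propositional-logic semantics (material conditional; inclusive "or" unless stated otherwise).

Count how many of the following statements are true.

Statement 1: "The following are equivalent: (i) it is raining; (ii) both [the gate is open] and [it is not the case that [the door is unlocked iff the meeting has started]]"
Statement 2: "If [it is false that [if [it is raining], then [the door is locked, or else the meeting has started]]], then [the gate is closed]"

1

Let P = "it is raining" (T), Q = "the gate is open" (F), L = "the door is locked" (F), K = "the meeting has started" (F).

Statement 1: This is P ↔ (Q ∧ ¬(¬L ↔ K)).

¬L = ¬F = T
¬L ↔ K = T ↔ F = F
¬(¬L ↔ K) = ¬F = T
Q ∧ ¬(¬L ↔ K) = F ∧ T = F
P ↔ (Q ∧ ¬(¬L ↔ K)) = T ↔ F = F
Hence Statement 1 is false.

Statement 2: This is ¬(P → (L ∨ K)) → ¬Q.

L ∨ K = F ∨ F = F
P → (L ∨ K) = T → F = F
¬(P → (L ∨ K)) = ¬F = T
¬Q = ¬F = T
¬(P → (L ∨ K)) → ¬Q = T → T = T
Thus Statement 2 is true.

1 of the 2 statements is true (Statement 2).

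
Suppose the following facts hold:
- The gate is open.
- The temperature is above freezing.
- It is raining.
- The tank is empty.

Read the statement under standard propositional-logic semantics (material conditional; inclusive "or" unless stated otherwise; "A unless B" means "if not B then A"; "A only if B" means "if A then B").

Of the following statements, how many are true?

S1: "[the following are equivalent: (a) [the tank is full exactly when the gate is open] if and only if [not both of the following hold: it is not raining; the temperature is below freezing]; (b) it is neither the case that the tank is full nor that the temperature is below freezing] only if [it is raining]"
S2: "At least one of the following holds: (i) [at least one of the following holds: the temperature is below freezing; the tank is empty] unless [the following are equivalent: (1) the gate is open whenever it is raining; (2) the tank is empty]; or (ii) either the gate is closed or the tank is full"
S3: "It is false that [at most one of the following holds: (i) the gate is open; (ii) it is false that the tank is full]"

Let P = "the tank is full" (F), K = "the gate is open" (T), N = "it is raining" (T), V = "the temperature is below freezing" (F).

S1: In symbols: (((P ↔ K) ↔ (¬N ↑ V)) ↔ (P ↓ V)) → N

P ↔ K = F ↔ T = F
¬N = ¬T = F
¬N ↑ V = F ↑ F = T
(P ↔ K) ↔ (¬N ↑ V) = F ↔ T = F
P ↓ V = F ↓ F = T
((P ↔ K) ↔ (¬N ↑ V)) ↔ (P ↓ V) = F ↔ T = F
(((P ↔ K) ↔ (¬N ↑ V)) ↔ (P ↓ V)) → N = F → T = T
So S1 is true.

S2: In symbols: ((V ∨ ¬P) ∨ ((N → K) ↔ ¬P)) ∨ (¬K ∨ P)

¬P = ¬F = T
V ∨ ¬P = F ∨ T = T
N → K = T → T = T
¬P = ¬F = T
(N → K) ↔ ¬P = T ↔ T = T
(V ∨ ¬P) ∨ ((N → K) ↔ ¬P) = T ∨ T = T
¬K = ¬T = F
¬K ∨ P = F ∨ F = F
((V ∨ ¬P) ∨ ((N → K) ↔ ¬P)) ∨ (¬K ∨ P) = T ∨ F = T
Hence S2 is true.

S3: Parsed as ¬(K ↑ ¬P)

¬P = ¬F = T
K ↑ ¬P = T ↑ T = F
¬(K ↑ ¬P) = ¬F = T
Thus S3 is true.

Count: 3.

3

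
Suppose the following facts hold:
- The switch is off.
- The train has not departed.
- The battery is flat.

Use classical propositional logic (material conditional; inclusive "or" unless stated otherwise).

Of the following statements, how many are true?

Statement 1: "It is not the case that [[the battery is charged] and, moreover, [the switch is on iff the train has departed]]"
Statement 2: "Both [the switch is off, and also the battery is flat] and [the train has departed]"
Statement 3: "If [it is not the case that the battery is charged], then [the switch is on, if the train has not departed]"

Let Q = "the battery is charged" (F), R = "the switch is on" (F), M = "the train has departed" (F).

Statement 1: In symbols: ~(Q & (R <-> M))

R <-> M = F <-> F = T
Q & (R <-> M) = F & T = F
~(Q & (R <-> M)) = ~F = T
So Statement 1 is true.

Statement 2: In symbols: (~R & ~Q) & M

~R = ~F = T
~Q = ~F = T
~R & ~Q = T & T = T
(~R & ~Q) & M = T & F = F
Hence Statement 2 is false.

Statement 3: Formalization: ~Q -> (~M -> R)

~Q = ~F = T
~M = ~F = T
~M -> R = T -> F = F
~Q -> (~M -> R) = T -> F = F
Hence Statement 3 is false.

1 of the 3 statements is true (Statement 1).

1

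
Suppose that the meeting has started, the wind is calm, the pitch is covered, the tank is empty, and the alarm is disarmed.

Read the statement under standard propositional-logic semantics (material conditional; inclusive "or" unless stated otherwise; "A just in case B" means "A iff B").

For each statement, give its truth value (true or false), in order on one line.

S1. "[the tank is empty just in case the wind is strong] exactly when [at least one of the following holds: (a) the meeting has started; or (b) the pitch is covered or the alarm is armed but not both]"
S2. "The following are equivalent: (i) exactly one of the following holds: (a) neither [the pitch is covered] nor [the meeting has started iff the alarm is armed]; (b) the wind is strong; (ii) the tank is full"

S1 False; S2 True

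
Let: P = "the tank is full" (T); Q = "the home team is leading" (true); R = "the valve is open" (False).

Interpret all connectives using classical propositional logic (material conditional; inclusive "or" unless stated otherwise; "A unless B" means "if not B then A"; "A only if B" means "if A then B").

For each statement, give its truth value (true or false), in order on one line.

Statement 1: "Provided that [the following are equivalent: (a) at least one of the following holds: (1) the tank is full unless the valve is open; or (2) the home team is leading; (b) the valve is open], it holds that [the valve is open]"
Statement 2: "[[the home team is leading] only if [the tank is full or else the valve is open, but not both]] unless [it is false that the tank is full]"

Statement 1: Parsed as (((P or R) or Q) iff R) -> R

P or R = True or False = True
(P or R) or Q = True or True = True
((P or R) or Q) iff R = True iff False = False
(((P or R) or Q) iff R) -> R = False -> False = True
Hence Statement 1 is true.

Statement 2: Parsed as (Q -> (P xor R)) or not P

P xor R = True xor False = True
Q -> (P xor R) = True -> True = True
not P = not True = False
(Q -> (P xor R)) or not P = True or False = True
Hence Statement 2 is true.

Statement 1 T, Statement 2 T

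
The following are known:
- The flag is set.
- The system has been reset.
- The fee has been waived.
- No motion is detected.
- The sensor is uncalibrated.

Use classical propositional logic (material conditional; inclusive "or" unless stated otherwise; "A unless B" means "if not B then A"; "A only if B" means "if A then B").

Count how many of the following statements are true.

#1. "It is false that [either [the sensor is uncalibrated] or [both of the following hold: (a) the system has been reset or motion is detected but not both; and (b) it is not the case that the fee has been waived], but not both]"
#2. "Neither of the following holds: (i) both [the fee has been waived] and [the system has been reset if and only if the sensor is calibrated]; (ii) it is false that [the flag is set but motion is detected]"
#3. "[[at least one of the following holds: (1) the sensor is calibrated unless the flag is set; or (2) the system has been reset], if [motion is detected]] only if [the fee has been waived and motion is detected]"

0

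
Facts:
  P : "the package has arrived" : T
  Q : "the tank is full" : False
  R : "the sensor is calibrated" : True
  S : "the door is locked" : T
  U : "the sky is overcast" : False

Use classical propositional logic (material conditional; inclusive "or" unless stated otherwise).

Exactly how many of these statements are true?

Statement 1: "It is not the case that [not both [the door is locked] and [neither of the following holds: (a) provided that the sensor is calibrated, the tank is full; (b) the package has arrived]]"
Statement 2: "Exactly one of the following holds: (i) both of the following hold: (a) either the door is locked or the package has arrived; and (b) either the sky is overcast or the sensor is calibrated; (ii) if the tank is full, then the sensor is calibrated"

Statement 1: Parsed as ¬(S ↑ ((R → Q) ↓ P))

R → Q = T → F = F
(R → Q) ↓ P = F ↓ T = F
S ↑ ((R → Q) ↓ P) = T ↑ F = T
¬(S ↑ ((R → Q) ↓ P)) = ¬T = F
Thus Statement 1 is false.

Statement 2: Parsed as ((S ∨ P) ∧ (U ∨ R)) ⊕ (Q → R)

S ∨ P = T ∨ T = T
U ∨ R = F ∨ T = T
(S ∨ P) ∧ (U ∨ R) = T ∧ T = T
Q → R = F → T = T
((S ∨ P) ∧ (U ∨ R)) ⊕ (Q → R) = T ⊕ T = F
Thus Statement 2 is false.

Count: 0.

0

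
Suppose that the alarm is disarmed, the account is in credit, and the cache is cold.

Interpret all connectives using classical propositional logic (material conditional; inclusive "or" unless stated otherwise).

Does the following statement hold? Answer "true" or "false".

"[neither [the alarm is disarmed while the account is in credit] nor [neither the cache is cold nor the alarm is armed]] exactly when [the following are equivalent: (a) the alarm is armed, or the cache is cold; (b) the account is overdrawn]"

Let G = "the alarm is armed" (F), L = "the account is overdrawn" (F), Q = "the cache is warm" (F).
Formalization: ((~G & ~L) nor (~Q nor G)) <-> ((G | ~Q) <-> L)

~G = ~F = T
~L = ~F = T
~G & ~L = T & T = T
~Q = ~F = T
~Q nor G = T nor F = F
(~G & ~L) nor (~Q nor G) = T nor F = F
~Q = ~F = T
G | ~Q = F | T = T
(G | ~Q) <-> L = T <-> F = F
((~G & ~L) nor (~Q nor G)) <-> ((G | ~Q) <-> L) = F <-> F = T

The statement is true.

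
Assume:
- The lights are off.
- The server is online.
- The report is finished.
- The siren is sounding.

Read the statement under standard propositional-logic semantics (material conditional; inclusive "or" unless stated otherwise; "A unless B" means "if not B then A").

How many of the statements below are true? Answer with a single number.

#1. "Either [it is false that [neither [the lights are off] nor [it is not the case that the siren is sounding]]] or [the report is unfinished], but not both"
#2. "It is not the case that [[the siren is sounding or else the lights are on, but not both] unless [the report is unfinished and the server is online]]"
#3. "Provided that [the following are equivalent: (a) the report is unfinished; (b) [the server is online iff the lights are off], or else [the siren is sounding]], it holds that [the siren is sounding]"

2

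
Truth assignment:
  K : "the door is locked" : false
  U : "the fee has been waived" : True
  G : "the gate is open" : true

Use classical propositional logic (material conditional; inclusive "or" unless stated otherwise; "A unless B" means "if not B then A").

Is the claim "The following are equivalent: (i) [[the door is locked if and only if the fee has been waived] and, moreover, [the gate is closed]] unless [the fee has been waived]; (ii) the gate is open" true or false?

True.

Formalization: (((K iff U) and not G) or U) iff G

K iff U = False iff True = False
not G = not True = False
(K iff U) and not G = False and False = False
((K iff U) and not G) or U = False or True = True
(((K iff U) and not G) or U) iff G = True iff True = True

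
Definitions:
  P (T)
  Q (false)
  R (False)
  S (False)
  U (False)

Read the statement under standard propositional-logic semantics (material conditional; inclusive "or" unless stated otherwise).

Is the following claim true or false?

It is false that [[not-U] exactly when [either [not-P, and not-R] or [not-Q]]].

Values: U=F, P=T, R=F, Q=F.
Parsed as ~(~U <-> ((~P & ~R) | ~Q))

~U = ~F = T
~P = ~T = F
~R = ~F = T
~P & ~R = F & T = F
~Q = ~F = T
(~P & ~R) | ~Q = F | T = T
~U <-> ((~P & ~R) | ~Q) = T <-> T = T
~(~U <-> ((~P & ~R) | ~Q)) = ~T = F

false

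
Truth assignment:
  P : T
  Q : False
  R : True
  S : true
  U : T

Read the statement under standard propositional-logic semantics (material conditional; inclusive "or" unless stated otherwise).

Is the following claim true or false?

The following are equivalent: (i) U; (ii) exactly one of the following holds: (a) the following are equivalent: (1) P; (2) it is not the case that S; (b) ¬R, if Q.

Values: U=T, P=T, S=T, Q=F, R=T.
This is U <-> ((P <-> ~S) xor (Q -> ~R)).

~S = ~T = F
P <-> ~S = T <-> F = F
~R = ~T = F
Q -> ~R = F -> F = T
(P <-> ~S) xor (Q -> ~R) = F xor T = T
U <-> ((P <-> ~S) xor (Q -> ~R)) = T <-> T = T

True.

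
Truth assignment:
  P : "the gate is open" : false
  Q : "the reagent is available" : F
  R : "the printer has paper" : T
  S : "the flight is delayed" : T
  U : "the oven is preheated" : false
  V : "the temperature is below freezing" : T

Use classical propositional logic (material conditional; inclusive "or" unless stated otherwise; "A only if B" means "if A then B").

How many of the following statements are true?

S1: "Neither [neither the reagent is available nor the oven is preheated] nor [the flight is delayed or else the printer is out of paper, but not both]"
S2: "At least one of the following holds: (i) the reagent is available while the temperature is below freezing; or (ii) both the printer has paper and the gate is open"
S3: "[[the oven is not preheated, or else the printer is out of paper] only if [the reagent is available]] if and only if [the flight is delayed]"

S1: In symbols: (Q nor U) nor (S xor ~R)

Q nor U = F nor F = T
~R = ~T = F
S xor ~R = T xor F = T
(Q nor U) nor (S xor ~R) = T nor T = F
Thus S1 is false.

S2: Parsed as (Q & V) | (R & P)

Q & V = F & T = F
R & P = T & F = F
(Q & V) | (R & P) = F | F = F
Thus S2 is false.

S3: This is ((~U | ~R) -> Q) <-> S.

~U = ~F = T
~R = ~T = F
~U | ~R = T | F = T
(~U | ~R) -> Q = T -> F = F
((~U | ~R) -> Q) <-> S = F <-> T = F
Thus S3 is false.

Count: 0.

0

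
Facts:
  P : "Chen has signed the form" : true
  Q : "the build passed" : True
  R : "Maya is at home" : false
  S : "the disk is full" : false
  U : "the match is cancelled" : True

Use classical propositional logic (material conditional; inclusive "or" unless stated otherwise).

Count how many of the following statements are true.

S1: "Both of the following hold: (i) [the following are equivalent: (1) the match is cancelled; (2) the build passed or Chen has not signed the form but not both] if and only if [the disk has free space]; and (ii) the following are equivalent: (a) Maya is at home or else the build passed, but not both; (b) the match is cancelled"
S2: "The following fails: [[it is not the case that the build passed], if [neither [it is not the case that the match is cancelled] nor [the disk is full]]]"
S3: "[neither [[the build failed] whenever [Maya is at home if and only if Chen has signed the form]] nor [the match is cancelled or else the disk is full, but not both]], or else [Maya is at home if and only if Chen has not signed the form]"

3

S1: This is ((U iff (Q xor not P)) iff not S) and ((R xor Q) iff U).

not P = not True = False
Q xor not P = True xor False = True
U iff (Q xor not P) = True iff True = True
not S = not False = True
(U iff (Q xor not P)) iff not S = True iff True = True
R xor Q = False xor True = True
(R xor Q) iff U = True iff True = True
((U iff (Q xor not P)) iff not S) and ((R xor Q) iff U) = True and True = True
So S1 is true.

S2: This is not ((not U nor S) -> not Q).

not U = not True = False
not U nor S = False nor False = True
not Q = not True = False
(not U nor S) -> not Q = True -> False = False
not ((not U nor S) -> not Q) = not False = True
Hence S2 is true.

S3: Parsed as (((R iff P) -> not Q) nor (U xor S)) or (R iff not P)

R iff P = False iff True = False
not Q = not True = False
(R iff P) -> not Q = False -> False = True
U xor S = True xor False = True
((R iff P) -> not Q) nor (U xor S) = True nor True = False
not P = not True = False
R iff not P = False iff False = True
(((R iff P) -> not Q) nor (U xor S)) or (R iff not P) = False or True = True
Hence S3 is true.

Count: 3.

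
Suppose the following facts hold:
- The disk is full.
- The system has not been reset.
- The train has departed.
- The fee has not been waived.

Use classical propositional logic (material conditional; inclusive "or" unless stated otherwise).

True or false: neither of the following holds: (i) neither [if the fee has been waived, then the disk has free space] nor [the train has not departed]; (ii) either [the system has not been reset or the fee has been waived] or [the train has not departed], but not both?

False.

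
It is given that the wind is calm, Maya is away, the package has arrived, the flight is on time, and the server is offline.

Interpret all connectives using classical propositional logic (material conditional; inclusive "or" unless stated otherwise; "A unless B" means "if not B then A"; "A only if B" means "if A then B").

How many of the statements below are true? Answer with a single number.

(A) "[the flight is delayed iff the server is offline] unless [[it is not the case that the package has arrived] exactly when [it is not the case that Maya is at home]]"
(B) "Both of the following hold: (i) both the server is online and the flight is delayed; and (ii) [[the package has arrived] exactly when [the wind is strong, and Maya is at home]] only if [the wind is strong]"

0

Let S = "the flight is delayed" (F), U = "the server is online" (F), R = "the package has arrived" (T), Q = "Maya is at home" (F), P = "the wind is strong" (F).

(A): Formalization: (S ↔ ¬U) ∨ (¬R ↔ ¬Q)

¬U = ¬F = T
S ↔ ¬U = F ↔ T = F
¬R = ¬T = F
¬Q = ¬F = T
¬R ↔ ¬Q = F ↔ T = F
(S ↔ ¬U) ∨ (¬R ↔ ¬Q) = F ∨ F = F
Hence (A) is false.

(B): Parsed as (U ∧ S) ∧ ((R ↔ (P ∧ Q)) → P)

U ∧ S = F ∧ F = F
P ∧ Q = F ∧ F = F
R ↔ (P ∧ Q) = T ↔ F = F
(R ↔ (P ∧ Q)) → P = F → F = T
(U ∧ S) ∧ ((R ↔ (P ∧ Q)) → P) = F ∧ T = F
So (B) is false.

0 of the 2 statements are true (none).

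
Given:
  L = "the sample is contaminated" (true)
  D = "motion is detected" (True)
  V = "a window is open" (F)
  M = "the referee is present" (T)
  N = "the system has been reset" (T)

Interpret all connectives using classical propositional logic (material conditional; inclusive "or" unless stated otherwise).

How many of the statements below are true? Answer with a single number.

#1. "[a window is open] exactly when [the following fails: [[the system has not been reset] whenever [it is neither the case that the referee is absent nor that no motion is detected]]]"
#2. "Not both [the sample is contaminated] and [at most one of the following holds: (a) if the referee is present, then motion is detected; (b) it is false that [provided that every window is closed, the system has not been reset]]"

#1: Parsed as V <-> ~((~M nor ~D) -> ~N)

~M = ~T = F
~D = ~T = F
~M nor ~D = F nor F = T
~N = ~T = F
(~M nor ~D) -> ~N = T -> F = F
~((~M nor ~D) -> ~N) = ~F = T
V <-> ~((~M nor ~D) -> ~N) = F <-> T = F
So #1 is false.

#2: In symbols: L nand ((M -> D) nand ~(~V -> ~N))

M -> D = T -> T = T
~V = ~F = T
~N = ~T = F
~V -> ~N = T -> F = F
~(~V -> ~N) = ~F = T
(M -> D) nand ~(~V -> ~N) = T nand T = F
L nand ((M -> D) nand ~(~V -> ~N)) = T nand F = T
So #2 is true.

True statements: 1 (#2).

1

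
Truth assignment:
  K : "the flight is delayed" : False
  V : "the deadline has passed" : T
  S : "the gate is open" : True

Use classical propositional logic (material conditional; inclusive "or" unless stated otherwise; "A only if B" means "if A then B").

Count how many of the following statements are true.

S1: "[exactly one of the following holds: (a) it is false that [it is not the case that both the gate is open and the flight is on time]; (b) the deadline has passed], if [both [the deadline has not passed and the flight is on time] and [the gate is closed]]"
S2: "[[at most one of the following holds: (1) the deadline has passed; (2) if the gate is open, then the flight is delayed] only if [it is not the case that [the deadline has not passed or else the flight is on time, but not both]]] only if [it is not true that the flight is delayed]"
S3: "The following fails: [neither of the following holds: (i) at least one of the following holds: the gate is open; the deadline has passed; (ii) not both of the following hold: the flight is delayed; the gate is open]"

S1: Parsed as ((~V & ~K) & ~S) -> (~(S nand ~K) xor V)

~V = ~T = F
~K = ~F = T
~V & ~K = F & T = F
~S = ~T = F
(~V & ~K) & ~S = F & F = F
~K = ~F = T
S nand ~K = T nand T = F
~(S nand ~K) = ~F = T
~(S nand ~K) xor V = T xor T = F
((~V & ~K) & ~S) -> (~(S nand ~K) xor V) = F -> F = T
Thus S1 is true.

S2: This is ((V nand (S -> K)) -> ~(~V xor ~K)) -> ~K.

S -> K = T -> F = F
V nand (S -> K) = T nand F = T
~V = ~T = F
~K = ~F = T
~V xor ~K = F xor T = T
~(~V xor ~K) = ~T = F
(V nand (S -> K)) -> ~(~V xor ~K) = T -> F = F
~K = ~F = T
((V nand (S -> K)) -> ~(~V xor ~K)) -> ~K = F -> T = T
Hence S2 is true.

S3: Formalization: ~((S | V) nor (K nand S))

S | V = T | T = T
K nand S = F nand T = T
(S | V) nor (K nand S) = T nor T = F
~((S | V) nor (K nand S)) = ~F = T
Thus S3 is true.

Count: 3.

3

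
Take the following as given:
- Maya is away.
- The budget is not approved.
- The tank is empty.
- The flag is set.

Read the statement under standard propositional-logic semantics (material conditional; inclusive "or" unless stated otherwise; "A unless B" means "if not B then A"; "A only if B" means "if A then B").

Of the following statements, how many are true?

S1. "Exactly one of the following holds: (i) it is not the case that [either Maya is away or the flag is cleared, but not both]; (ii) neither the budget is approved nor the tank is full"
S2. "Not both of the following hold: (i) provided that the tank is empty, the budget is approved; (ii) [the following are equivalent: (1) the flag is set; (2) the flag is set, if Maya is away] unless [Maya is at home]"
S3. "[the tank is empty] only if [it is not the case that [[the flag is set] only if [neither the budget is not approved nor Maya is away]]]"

3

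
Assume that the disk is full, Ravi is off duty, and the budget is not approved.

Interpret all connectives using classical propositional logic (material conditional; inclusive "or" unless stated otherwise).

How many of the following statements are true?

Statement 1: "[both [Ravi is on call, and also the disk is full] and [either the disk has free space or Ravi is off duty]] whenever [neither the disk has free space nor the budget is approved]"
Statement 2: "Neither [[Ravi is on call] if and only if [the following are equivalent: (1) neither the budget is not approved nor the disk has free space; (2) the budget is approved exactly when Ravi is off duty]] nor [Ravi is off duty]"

0

Let U = "the disk is full" (True), P = "the budget is approved" (False), S = "Ravi is on call" (False).

Statement 1: Parsed as (not U nor P) -> ((S and U) and (not U or not S))

not U = not True = False
not U nor P = False nor False = True
S and U = False and True = False
not U = not True = False
not S = not False = True
not U or not S = False or True = True
(S and U) and (not U or not S) = False and True = False
(not U nor P) -> ((S and U) and (not U or not S)) = True -> False = False
Hence Statement 1 is false.

Statement 2: Formalization: (S iff ((not P nor not U) iff (P iff not S))) nor not S

not P = not False = True
not U = not True = False
not P nor not U = True nor False = False
not S = not False = True
P iff not S = False iff True = False
(not P nor not U) iff (P iff not S) = False iff False = True
S iff ((not P nor not U) iff (P iff not S)) = False iff True = False
not S = not False = True
(S iff ((not P nor not U) iff (P iff not S))) nor not S = False nor True = False
Thus Statement 2 is false.

Count: 0.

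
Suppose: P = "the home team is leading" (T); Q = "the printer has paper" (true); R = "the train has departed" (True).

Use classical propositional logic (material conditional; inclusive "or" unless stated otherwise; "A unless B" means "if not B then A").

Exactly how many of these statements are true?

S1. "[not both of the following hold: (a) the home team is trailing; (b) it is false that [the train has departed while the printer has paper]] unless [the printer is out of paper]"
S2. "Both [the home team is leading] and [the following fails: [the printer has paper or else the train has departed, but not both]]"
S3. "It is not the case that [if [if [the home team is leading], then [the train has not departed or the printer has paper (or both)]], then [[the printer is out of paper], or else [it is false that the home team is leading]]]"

3

S1: In symbols: (¬P ↑ ¬(R ∧ Q)) ∨ ¬Q

¬P = ¬T = F
R ∧ Q = T ∧ T = T
¬(R ∧ Q) = ¬T = F
¬P ↑ ¬(R ∧ Q) = F ↑ F = T
¬Q = ¬T = F
(¬P ↑ ¬(R ∧ Q)) ∨ ¬Q = T ∨ F = T
Hence S1 is true.

S2: Parsed as P ∧ ¬(Q ⊕ R)

Q ⊕ R = T ⊕ T = F
¬(Q ⊕ R) = ¬F = T
P ∧ ¬(Q ⊕ R) = T ∧ T = T
So S2 is true.

S3: In symbols: ¬((P → (¬R ∨ Q)) → (¬Q ∨ ¬P))

¬R = ¬T = F
¬R ∨ Q = F ∨ T = T
P → (¬R ∨ Q) = T → T = T
¬Q = ¬T = F
¬P = ¬T = F
¬Q ∨ ¬P = F ∨ F = F
(P → (¬R ∨ Q)) → (¬Q ∨ ¬P) = T → F = F
¬((P → (¬R ∨ Q)) → (¬Q ∨ ¬P)) = ¬F = T
So S3 is true.

True statements: 3.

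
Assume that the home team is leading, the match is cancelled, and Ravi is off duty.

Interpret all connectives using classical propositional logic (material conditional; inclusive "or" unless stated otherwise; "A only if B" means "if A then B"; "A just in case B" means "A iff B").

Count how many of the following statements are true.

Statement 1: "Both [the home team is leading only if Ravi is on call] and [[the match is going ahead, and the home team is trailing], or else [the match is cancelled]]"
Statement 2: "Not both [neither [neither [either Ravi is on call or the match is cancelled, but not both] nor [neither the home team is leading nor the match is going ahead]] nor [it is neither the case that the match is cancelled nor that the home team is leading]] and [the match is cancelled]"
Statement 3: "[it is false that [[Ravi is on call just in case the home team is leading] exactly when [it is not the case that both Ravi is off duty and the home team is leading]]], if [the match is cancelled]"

Let S = "the home team is leading" (T), V = "Ravi is on call" (F), R = "the match is cancelled" (T).

Statement 1: Formalization: (S → V) ∧ ((¬R ∧ ¬S) ∨ R)

S → V = T → F = F
¬R = ¬T = F
¬S = ¬T = F
¬R ∧ ¬S = F ∧ F = F
(¬R ∧ ¬S) ∨ R = F ∨ T = T
(S → V) ∧ ((¬R ∧ ¬S) ∨ R) = F ∧ T = F
Hence Statement 1 is false.

Statement 2: This is (((V ⊕ R) ↓ (S ↓ ¬R)) ↓ (R ↓ S)) ↑ R.

V ⊕ R = F ⊕ T = T
¬R = ¬T = F
S ↓ ¬R = T ↓ F = F
(V ⊕ R) ↓ (S ↓ ¬R) = T ↓ F = F
R ↓ S = T ↓ T = F
((V ⊕ R) ↓ (S ↓ ¬R)) ↓ (R ↓ S) = F ↓ F = T
(((V ⊕ R) ↓ (S ↓ ¬R)) ↓ (R ↓ S)) ↑ R = T ↑ T = F
So Statement 2 is false.

Statement 3: This is R → ¬((V ↔ S) ↔ (¬V ↑ S)).

V ↔ S = F ↔ T = F
¬V = ¬F = T
¬V ↑ S = T ↑ T = F
(V ↔ S) ↔ (¬V ↑ S) = F ↔ F = T
¬((V ↔ S) ↔ (¬V ↑ S)) = ¬T = F
R → ¬((V ↔ S) ↔ (¬V ↑ S)) = T → F = F
Thus Statement 3 is false.

True statements: 0 (none).

0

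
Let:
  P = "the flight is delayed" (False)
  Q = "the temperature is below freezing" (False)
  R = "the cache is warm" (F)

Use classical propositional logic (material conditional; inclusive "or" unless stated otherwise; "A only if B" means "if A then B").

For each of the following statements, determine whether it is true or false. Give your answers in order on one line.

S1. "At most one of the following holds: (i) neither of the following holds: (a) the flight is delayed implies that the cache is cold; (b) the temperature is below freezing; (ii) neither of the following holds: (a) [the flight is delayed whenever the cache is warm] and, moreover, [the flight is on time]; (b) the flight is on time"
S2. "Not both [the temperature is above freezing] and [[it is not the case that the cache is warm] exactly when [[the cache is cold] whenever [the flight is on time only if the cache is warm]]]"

S1 true, S2 false

S1: This is ((P -> not R) nor Q) nand (((R -> P) and not P) nor not P).

not R = not False = True
P -> not R = False -> True = True
(P -> not R) nor Q = True nor False = False
R -> P = False -> False = True
not P = not False = True
(R -> P) and not P = True and True = True
not P = not False = True
((R -> P) and not P) nor not P = True nor True = False
((P -> not R) nor Q) nand (((R -> P) and not P) nor not P) = False nand False = True
So S1 is true.

S2: Formalization: not Q nand (not R iff ((not P -> R) -> not R))

not Q = not False = True
not R = not False = True
not P = not False = True
not P -> R = True -> False = False
not R = not False = True
(not P -> R) -> not R = False -> True = True
not R iff ((not P -> R) -> not R) = True iff True = True
not Q nand (not R iff ((not P -> R) -> not R)) = True nand True = False
So S2 is false.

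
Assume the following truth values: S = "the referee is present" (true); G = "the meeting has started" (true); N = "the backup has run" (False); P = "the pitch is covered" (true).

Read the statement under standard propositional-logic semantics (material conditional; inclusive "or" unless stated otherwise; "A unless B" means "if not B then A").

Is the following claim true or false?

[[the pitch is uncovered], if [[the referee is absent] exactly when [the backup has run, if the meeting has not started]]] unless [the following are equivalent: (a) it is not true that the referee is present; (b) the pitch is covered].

Formalization: ((~S <-> (~G -> N)) -> ~P) | (~S <-> P)

~S = ~T = F
~G = ~T = F
~G -> N = F -> F = T
~S <-> (~G -> N) = F <-> T = F
~P = ~T = F
(~S <-> (~G -> N)) -> ~P = F -> F = T
~S = ~T = F
~S <-> P = F <-> T = F
((~S <-> (~G -> N)) -> ~P) | (~S <-> P) = T | F = T

True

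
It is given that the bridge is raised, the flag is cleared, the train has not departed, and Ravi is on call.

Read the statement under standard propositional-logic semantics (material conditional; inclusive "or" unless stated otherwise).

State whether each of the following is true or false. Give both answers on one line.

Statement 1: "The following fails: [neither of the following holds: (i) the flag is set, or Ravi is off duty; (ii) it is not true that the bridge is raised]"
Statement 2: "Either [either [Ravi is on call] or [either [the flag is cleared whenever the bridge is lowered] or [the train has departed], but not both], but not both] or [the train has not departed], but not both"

Statement 1 false, Statement 2 true

Let R = "the flag is set" (False), M = "Ravi is on call" (True), K = "the bridge is raised" (True), V = "the train has departed" (False).

Statement 1: Parsed as not ((R or not M) nor not K)

not M = not True = False
R or not M = False or False = False
not K = not True = False
(R or not M) nor not K = False nor False = True
not ((R or not M) nor not K) = not True = False
So Statement 1 is false.

Statement 2: In symbols: (M xor ((not K -> not R) xor V)) xor not V

not K = not True = False
not R = not False = True
not K -> not R = False -> True = True
(not K -> not R) xor V = True xor False = True
M xor ((not K -> not R) xor V) = True xor True = False
not V = not False = True
(M xor ((not K -> not R) xor V)) xor not V = False xor True = True
Thus Statement 2 is true.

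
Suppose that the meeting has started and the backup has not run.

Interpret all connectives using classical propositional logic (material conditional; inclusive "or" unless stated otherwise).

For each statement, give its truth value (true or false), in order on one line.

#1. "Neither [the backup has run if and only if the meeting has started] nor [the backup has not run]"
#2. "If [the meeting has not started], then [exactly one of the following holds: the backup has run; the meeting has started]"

Let W = "the backup has run" (F), N = "the meeting has started" (T).

#1: In symbols: (W ↔ N) ↓ ¬W

W ↔ N = F ↔ T = F
¬W = ¬F = T
(W ↔ N) ↓ ¬W = F ↓ T = F
So #1 is false.

#2: In symbols: ¬N → (W ⊕ N)

¬N = ¬T = F
W ⊕ N = F ⊕ T = T
¬N → (W ⊕ N) = F → T = T
So #2 is true.

#1 False; #2 True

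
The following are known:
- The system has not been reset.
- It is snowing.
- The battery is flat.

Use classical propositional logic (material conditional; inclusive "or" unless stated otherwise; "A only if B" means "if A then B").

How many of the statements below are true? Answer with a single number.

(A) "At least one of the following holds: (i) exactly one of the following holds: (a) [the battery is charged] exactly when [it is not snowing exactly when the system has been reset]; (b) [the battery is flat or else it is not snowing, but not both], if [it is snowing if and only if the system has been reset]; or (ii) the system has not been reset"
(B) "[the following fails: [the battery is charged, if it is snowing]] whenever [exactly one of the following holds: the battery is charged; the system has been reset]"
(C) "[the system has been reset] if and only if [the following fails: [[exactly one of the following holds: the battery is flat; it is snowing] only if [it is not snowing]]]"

Let L = "the battery is charged" (False), R = "it is snowing" (True), U = "the system has been reset" (False).

(A): This is ((L iff (not R iff U)) xor ((R iff U) -> (not L xor not R))) or not U.

not R = not True = False
not R iff U = False iff False = True
L iff (not R iff U) = False iff True = False
R iff U = True iff False = False
not L = not False = True
not R = not True = False
not L xor not R = True xor False = True
(R iff U) -> (not L xor not R) = False -> True = True
(L iff (not R iff U)) xor ((R iff U) -> (not L xor not R)) = False xor True = True
not U = not False = True
((L iff (not R iff U)) xor ((R iff U) -> (not L xor not R))) or not U = True or True = True
So (A) is true.

(B): Parsed as (L xor U) -> not (R -> L)

L xor U = False xor False = False
R -> L = True -> False = False
not (R -> L) = not False = True
(L xor U) -> not (R -> L) = False -> True = True
So (B) is true.

(C): Parsed as U iff not ((not L xor R) -> not R)

not L = not False = True
not L xor R = True xor True = False
not R = not True = False
(not L xor R) -> not R = False -> False = True
not ((not L xor R) -> not R) = not True = False
U iff not ((not L xor R) -> not R) = False iff False = True
Hence (C) is true.

True statements: 3 ((A), (B), (C)).

3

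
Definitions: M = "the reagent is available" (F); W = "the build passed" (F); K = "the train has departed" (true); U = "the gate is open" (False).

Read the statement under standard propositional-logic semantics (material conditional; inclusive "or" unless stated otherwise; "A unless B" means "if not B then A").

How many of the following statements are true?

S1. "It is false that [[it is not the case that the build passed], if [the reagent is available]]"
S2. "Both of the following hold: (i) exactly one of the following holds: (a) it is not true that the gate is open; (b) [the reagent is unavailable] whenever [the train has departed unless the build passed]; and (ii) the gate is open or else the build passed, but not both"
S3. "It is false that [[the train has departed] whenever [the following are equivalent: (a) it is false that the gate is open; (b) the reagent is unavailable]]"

S1: Formalization: ~(M -> ~W)

~W = ~F = T
M -> ~W = F -> T = T
~(M -> ~W) = ~T = F
So S1 is false.

S2: In symbols: (~U xor ((K | W) -> ~M)) & (U xor W)

~U = ~F = T
K | W = T | F = T
~M = ~F = T
(K | W) -> ~M = T -> T = T
~U xor ((K | W) -> ~M) = T xor T = F
U xor W = F xor F = F
(~U xor ((K | W) -> ~M)) & (U xor W) = F & F = F
Hence S2 is false.

S3: In symbols: ~((~U <-> ~M) -> K)

~U = ~F = T
~M = ~F = T
~U <-> ~M = T <-> T = T
(~U <-> ~M) -> K = T -> T = T
~((~U <-> ~M) -> K) = ~T = F
Thus S3 is false.

0 of the 3 statements are true (none).

0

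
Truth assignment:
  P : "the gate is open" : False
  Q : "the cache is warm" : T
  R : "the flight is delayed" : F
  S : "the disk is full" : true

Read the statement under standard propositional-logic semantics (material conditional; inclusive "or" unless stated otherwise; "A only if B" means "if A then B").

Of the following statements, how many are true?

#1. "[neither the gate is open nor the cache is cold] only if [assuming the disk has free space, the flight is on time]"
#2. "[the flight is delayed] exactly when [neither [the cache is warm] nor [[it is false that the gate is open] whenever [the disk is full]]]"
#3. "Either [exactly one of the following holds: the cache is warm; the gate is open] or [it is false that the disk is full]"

#1: Parsed as (P ↓ ¬Q) → (¬S → ¬R)

¬Q = ¬T = F
P ↓ ¬Q = F ↓ F = T
¬S = ¬T = F
¬R = ¬F = T
¬S → ¬R = F → T = T
(P ↓ ¬Q) → (¬S → ¬R) = T → T = T
Hence #1 is true.

#2: Formalization: R ↔ (Q ↓ (S → ¬P))

¬P = ¬F = T
S → ¬P = T → T = T
Q ↓ (S → ¬P) = T ↓ T = F
R ↔ (Q ↓ (S → ¬P)) = F ↔ F = T
Hence #2 is true.

#3: Formalization: (Q ⊕ P) ∨ ¬S

Q ⊕ P = T ⊕ F = T
¬S = ¬T = F
(Q ⊕ P) ∨ ¬S = T ∨ F = T
Thus #3 is true.

3 of the 3 statements are true (#1, #2, #3).

3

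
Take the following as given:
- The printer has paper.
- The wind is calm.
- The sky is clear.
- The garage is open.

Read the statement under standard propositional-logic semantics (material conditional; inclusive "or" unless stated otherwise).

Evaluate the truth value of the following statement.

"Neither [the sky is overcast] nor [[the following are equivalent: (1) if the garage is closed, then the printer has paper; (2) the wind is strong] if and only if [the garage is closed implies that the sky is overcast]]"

True.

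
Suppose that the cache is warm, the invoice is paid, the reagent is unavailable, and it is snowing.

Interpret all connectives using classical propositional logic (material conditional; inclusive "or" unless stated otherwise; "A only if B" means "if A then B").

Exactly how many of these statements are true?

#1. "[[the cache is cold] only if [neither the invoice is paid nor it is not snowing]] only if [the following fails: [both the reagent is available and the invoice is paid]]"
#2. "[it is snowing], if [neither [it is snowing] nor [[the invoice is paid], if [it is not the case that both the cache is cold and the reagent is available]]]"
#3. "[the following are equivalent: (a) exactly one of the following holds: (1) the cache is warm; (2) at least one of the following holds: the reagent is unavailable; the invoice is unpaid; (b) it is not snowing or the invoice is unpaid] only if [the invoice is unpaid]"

2

Let P = "the cache is warm" (T), Q = "the invoice is paid" (T), S = "it is snowing" (T), R = "the reagent is available" (F).

#1: Parsed as (¬P → (Q ↓ ¬S)) → ¬(R ∧ Q)

¬P = ¬T = F
¬S = ¬T = F
Q ↓ ¬S = T ↓ F = F
¬P → (Q ↓ ¬S) = F → F = T
R ∧ Q = F ∧ T = F
¬(R ∧ Q) = ¬F = T
(¬P → (Q ↓ ¬S)) → ¬(R ∧ Q) = T → T = T
Thus #1 is true.

#2: Parsed as (S ↓ ((¬P ↑ R) → Q)) → S

¬P = ¬T = F
¬P ↑ R = F ↑ F = T
(¬P ↑ R) → Q = T → T = T
S ↓ ((¬P ↑ R) → Q) = T ↓ T = F
(S ↓ ((¬P ↑ R) → Q)) → S = F → T = T
So #2 is true.

#3: Formalization: ((P ⊕ (¬R ∨ ¬Q)) ↔ (¬S ∨ ¬Q)) → ¬Q

¬R = ¬F = T
¬Q = ¬T = F
¬R ∨ ¬Q = T ∨ F = T
P ⊕ (¬R ∨ ¬Q) = T ⊕ T = F
¬S = ¬T = F
¬Q = ¬T = F
¬S ∨ ¬Q = F ∨ F = F
(P ⊕ (¬R ∨ ¬Q)) ↔ (¬S ∨ ¬Q) = F ↔ F = T
¬Q = ¬T = F
((P ⊕ (¬R ∨ ¬Q)) ↔ (¬S ∨ ¬Q)) → ¬Q = T → F = F
Thus #3 is false.

Count: 2.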